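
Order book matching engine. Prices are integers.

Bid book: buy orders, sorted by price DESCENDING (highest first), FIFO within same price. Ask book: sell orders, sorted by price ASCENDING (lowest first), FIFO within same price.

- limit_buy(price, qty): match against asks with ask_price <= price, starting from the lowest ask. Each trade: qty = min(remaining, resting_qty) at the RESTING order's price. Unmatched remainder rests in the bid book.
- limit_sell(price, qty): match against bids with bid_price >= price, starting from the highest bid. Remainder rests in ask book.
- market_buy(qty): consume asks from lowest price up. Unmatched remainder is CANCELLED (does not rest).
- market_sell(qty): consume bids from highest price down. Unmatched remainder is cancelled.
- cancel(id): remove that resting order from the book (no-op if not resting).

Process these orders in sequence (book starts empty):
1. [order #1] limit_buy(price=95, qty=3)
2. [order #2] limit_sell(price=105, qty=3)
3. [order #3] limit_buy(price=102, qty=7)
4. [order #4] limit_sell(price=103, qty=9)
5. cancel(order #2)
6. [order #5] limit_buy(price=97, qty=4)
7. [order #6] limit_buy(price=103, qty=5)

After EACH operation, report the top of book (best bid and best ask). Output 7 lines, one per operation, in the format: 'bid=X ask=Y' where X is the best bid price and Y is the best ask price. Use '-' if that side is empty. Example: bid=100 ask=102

Answer: bid=95 ask=-
bid=95 ask=105
bid=102 ask=105
bid=102 ask=103
bid=102 ask=103
bid=102 ask=103
bid=102 ask=103

Derivation:
After op 1 [order #1] limit_buy(price=95, qty=3): fills=none; bids=[#1:3@95] asks=[-]
After op 2 [order #2] limit_sell(price=105, qty=3): fills=none; bids=[#1:3@95] asks=[#2:3@105]
After op 3 [order #3] limit_buy(price=102, qty=7): fills=none; bids=[#3:7@102 #1:3@95] asks=[#2:3@105]
After op 4 [order #4] limit_sell(price=103, qty=9): fills=none; bids=[#3:7@102 #1:3@95] asks=[#4:9@103 #2:3@105]
After op 5 cancel(order #2): fills=none; bids=[#3:7@102 #1:3@95] asks=[#4:9@103]
After op 6 [order #5] limit_buy(price=97, qty=4): fills=none; bids=[#3:7@102 #5:4@97 #1:3@95] asks=[#4:9@103]
After op 7 [order #6] limit_buy(price=103, qty=5): fills=#6x#4:5@103; bids=[#3:7@102 #5:4@97 #1:3@95] asks=[#4:4@103]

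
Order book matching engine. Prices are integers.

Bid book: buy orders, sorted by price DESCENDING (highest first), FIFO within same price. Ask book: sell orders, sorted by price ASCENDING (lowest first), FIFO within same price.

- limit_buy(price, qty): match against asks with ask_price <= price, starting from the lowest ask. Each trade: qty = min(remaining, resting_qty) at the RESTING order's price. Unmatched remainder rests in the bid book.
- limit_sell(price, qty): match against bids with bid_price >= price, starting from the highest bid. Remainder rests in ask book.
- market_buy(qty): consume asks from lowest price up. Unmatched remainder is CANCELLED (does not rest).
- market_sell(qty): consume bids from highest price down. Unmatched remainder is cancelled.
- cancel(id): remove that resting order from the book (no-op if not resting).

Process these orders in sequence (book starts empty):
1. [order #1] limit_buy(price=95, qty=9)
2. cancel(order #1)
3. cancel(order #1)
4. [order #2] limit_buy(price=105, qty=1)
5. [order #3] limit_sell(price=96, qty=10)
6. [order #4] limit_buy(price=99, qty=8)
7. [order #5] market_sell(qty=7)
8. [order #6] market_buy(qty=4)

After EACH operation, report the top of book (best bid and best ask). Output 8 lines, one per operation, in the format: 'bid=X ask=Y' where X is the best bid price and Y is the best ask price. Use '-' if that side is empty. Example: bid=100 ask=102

After op 1 [order #1] limit_buy(price=95, qty=9): fills=none; bids=[#1:9@95] asks=[-]
After op 2 cancel(order #1): fills=none; bids=[-] asks=[-]
After op 3 cancel(order #1): fills=none; bids=[-] asks=[-]
After op 4 [order #2] limit_buy(price=105, qty=1): fills=none; bids=[#2:1@105] asks=[-]
After op 5 [order #3] limit_sell(price=96, qty=10): fills=#2x#3:1@105; bids=[-] asks=[#3:9@96]
After op 6 [order #4] limit_buy(price=99, qty=8): fills=#4x#3:8@96; bids=[-] asks=[#3:1@96]
After op 7 [order #5] market_sell(qty=7): fills=none; bids=[-] asks=[#3:1@96]
After op 8 [order #6] market_buy(qty=4): fills=#6x#3:1@96; bids=[-] asks=[-]

Answer: bid=95 ask=-
bid=- ask=-
bid=- ask=-
bid=105 ask=-
bid=- ask=96
bid=- ask=96
bid=- ask=96
bid=- ask=-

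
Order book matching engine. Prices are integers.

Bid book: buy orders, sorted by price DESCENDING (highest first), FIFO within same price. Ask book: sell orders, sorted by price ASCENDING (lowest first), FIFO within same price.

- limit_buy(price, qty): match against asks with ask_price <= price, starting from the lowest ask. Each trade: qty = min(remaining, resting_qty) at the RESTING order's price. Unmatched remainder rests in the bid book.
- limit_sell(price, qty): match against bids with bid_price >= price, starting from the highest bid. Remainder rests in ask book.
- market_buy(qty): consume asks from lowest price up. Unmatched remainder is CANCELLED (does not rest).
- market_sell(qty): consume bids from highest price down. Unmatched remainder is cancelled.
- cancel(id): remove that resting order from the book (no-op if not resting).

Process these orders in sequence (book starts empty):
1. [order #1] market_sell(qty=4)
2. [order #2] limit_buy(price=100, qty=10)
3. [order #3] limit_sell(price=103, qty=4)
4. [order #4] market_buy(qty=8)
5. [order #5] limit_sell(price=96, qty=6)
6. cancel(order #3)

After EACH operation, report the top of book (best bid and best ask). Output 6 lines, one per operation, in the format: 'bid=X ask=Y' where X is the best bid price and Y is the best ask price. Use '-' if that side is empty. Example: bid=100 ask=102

Answer: bid=- ask=-
bid=100 ask=-
bid=100 ask=103
bid=100 ask=-
bid=100 ask=-
bid=100 ask=-

Derivation:
After op 1 [order #1] market_sell(qty=4): fills=none; bids=[-] asks=[-]
After op 2 [order #2] limit_buy(price=100, qty=10): fills=none; bids=[#2:10@100] asks=[-]
After op 3 [order #3] limit_sell(price=103, qty=4): fills=none; bids=[#2:10@100] asks=[#3:4@103]
After op 4 [order #4] market_buy(qty=8): fills=#4x#3:4@103; bids=[#2:10@100] asks=[-]
After op 5 [order #5] limit_sell(price=96, qty=6): fills=#2x#5:6@100; bids=[#2:4@100] asks=[-]
After op 6 cancel(order #3): fills=none; bids=[#2:4@100] asks=[-]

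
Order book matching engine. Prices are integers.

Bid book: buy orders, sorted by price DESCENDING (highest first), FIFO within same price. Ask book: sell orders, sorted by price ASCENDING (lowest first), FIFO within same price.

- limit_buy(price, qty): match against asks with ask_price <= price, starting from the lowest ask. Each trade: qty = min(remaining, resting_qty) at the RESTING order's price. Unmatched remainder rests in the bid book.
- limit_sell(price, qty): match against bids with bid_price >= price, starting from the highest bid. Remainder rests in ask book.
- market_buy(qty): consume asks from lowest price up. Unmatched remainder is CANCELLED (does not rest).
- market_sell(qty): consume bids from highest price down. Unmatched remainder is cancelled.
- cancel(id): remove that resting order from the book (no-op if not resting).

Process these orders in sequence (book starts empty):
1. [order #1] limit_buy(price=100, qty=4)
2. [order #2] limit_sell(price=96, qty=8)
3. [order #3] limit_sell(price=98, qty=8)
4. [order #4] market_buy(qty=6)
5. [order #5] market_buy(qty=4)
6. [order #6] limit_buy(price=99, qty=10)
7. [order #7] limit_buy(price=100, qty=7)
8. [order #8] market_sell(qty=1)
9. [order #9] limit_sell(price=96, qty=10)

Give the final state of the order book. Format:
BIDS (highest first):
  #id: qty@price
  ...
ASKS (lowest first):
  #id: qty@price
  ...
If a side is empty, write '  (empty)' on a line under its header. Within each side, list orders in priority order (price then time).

Answer: BIDS (highest first):
  #6: 4@99
ASKS (lowest first):
  (empty)

Derivation:
After op 1 [order #1] limit_buy(price=100, qty=4): fills=none; bids=[#1:4@100] asks=[-]
After op 2 [order #2] limit_sell(price=96, qty=8): fills=#1x#2:4@100; bids=[-] asks=[#2:4@96]
After op 3 [order #3] limit_sell(price=98, qty=8): fills=none; bids=[-] asks=[#2:4@96 #3:8@98]
After op 4 [order #4] market_buy(qty=6): fills=#4x#2:4@96 #4x#3:2@98; bids=[-] asks=[#3:6@98]
After op 5 [order #5] market_buy(qty=4): fills=#5x#3:4@98; bids=[-] asks=[#3:2@98]
After op 6 [order #6] limit_buy(price=99, qty=10): fills=#6x#3:2@98; bids=[#6:8@99] asks=[-]
After op 7 [order #7] limit_buy(price=100, qty=7): fills=none; bids=[#7:7@100 #6:8@99] asks=[-]
After op 8 [order #8] market_sell(qty=1): fills=#7x#8:1@100; bids=[#7:6@100 #6:8@99] asks=[-]
After op 9 [order #9] limit_sell(price=96, qty=10): fills=#7x#9:6@100 #6x#9:4@99; bids=[#6:4@99] asks=[-]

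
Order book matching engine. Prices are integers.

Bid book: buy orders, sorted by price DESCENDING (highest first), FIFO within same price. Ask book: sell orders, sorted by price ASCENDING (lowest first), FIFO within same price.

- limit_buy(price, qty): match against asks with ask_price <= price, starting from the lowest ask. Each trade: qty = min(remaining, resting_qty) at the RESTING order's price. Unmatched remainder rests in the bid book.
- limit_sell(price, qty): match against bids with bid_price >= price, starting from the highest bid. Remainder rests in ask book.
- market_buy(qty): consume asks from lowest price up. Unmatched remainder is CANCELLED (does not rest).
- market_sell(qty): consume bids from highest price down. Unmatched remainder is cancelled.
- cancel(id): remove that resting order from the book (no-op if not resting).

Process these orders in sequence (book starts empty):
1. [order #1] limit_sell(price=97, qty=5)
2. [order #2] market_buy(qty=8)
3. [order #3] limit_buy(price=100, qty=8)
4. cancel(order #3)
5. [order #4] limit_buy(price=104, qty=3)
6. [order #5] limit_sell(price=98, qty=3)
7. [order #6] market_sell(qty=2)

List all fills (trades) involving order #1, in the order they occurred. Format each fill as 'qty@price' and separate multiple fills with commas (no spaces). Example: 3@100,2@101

Answer: 5@97

Derivation:
After op 1 [order #1] limit_sell(price=97, qty=5): fills=none; bids=[-] asks=[#1:5@97]
After op 2 [order #2] market_buy(qty=8): fills=#2x#1:5@97; bids=[-] asks=[-]
After op 3 [order #3] limit_buy(price=100, qty=8): fills=none; bids=[#3:8@100] asks=[-]
After op 4 cancel(order #3): fills=none; bids=[-] asks=[-]
After op 5 [order #4] limit_buy(price=104, qty=3): fills=none; bids=[#4:3@104] asks=[-]
After op 6 [order #5] limit_sell(price=98, qty=3): fills=#4x#5:3@104; bids=[-] asks=[-]
After op 7 [order #6] market_sell(qty=2): fills=none; bids=[-] asks=[-]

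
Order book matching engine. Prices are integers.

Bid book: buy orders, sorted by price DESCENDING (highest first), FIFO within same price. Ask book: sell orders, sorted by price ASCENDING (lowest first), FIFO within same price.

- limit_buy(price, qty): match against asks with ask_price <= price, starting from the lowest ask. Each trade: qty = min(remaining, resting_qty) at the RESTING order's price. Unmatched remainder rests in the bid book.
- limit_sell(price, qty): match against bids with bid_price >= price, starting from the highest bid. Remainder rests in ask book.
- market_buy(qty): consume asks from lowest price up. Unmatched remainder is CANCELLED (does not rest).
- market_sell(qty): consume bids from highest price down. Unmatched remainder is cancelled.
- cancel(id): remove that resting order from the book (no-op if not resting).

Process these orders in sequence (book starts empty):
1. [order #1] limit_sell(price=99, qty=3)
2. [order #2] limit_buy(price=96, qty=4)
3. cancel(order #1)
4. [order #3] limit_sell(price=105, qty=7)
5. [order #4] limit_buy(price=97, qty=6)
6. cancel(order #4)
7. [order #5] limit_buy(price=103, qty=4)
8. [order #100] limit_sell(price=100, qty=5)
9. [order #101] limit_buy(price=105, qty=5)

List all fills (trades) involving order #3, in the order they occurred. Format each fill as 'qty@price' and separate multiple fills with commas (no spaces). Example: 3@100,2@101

Answer: 4@105

Derivation:
After op 1 [order #1] limit_sell(price=99, qty=3): fills=none; bids=[-] asks=[#1:3@99]
After op 2 [order #2] limit_buy(price=96, qty=4): fills=none; bids=[#2:4@96] asks=[#1:3@99]
After op 3 cancel(order #1): fills=none; bids=[#2:4@96] asks=[-]
After op 4 [order #3] limit_sell(price=105, qty=7): fills=none; bids=[#2:4@96] asks=[#3:7@105]
After op 5 [order #4] limit_buy(price=97, qty=6): fills=none; bids=[#4:6@97 #2:4@96] asks=[#3:7@105]
After op 6 cancel(order #4): fills=none; bids=[#2:4@96] asks=[#3:7@105]
After op 7 [order #5] limit_buy(price=103, qty=4): fills=none; bids=[#5:4@103 #2:4@96] asks=[#3:7@105]
After op 8 [order #100] limit_sell(price=100, qty=5): fills=#5x#100:4@103; bids=[#2:4@96] asks=[#100:1@100 #3:7@105]
After op 9 [order #101] limit_buy(price=105, qty=5): fills=#101x#100:1@100 #101x#3:4@105; bids=[#2:4@96] asks=[#3:3@105]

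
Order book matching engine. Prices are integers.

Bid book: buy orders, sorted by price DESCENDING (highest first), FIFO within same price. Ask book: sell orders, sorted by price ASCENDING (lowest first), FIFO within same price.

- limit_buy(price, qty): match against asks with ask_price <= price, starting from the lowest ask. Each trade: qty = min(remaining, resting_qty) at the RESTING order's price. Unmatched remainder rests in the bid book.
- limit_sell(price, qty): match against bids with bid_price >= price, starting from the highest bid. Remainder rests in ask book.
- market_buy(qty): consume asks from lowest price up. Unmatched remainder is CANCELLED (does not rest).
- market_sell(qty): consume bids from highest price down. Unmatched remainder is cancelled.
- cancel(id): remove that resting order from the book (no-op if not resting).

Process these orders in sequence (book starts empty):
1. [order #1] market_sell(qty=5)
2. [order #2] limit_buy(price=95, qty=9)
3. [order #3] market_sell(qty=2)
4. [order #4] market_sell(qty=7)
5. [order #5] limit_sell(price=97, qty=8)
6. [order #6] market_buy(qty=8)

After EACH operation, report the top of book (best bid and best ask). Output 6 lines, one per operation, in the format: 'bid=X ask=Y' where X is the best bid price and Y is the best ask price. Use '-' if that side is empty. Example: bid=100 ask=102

After op 1 [order #1] market_sell(qty=5): fills=none; bids=[-] asks=[-]
After op 2 [order #2] limit_buy(price=95, qty=9): fills=none; bids=[#2:9@95] asks=[-]
After op 3 [order #3] market_sell(qty=2): fills=#2x#3:2@95; bids=[#2:7@95] asks=[-]
After op 4 [order #4] market_sell(qty=7): fills=#2x#4:7@95; bids=[-] asks=[-]
After op 5 [order #5] limit_sell(price=97, qty=8): fills=none; bids=[-] asks=[#5:8@97]
After op 6 [order #6] market_buy(qty=8): fills=#6x#5:8@97; bids=[-] asks=[-]

Answer: bid=- ask=-
bid=95 ask=-
bid=95 ask=-
bid=- ask=-
bid=- ask=97
bid=- ask=-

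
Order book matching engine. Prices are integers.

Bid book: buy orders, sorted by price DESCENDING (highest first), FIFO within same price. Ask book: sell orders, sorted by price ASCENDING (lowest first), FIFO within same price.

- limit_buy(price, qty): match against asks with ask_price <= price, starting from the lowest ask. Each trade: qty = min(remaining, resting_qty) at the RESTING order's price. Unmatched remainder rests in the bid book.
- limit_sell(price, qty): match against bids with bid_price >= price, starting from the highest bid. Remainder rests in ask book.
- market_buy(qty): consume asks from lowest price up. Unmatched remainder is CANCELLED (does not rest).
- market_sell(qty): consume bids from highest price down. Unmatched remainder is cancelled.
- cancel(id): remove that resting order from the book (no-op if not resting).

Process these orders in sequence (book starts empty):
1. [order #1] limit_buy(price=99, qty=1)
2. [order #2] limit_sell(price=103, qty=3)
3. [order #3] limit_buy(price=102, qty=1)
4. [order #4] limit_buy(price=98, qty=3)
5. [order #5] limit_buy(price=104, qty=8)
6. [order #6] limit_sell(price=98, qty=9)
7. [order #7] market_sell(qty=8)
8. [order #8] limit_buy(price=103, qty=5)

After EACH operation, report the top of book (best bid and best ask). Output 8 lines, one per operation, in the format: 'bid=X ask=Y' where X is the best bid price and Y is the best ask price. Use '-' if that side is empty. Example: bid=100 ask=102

Answer: bid=99 ask=-
bid=99 ask=103
bid=102 ask=103
bid=102 ask=103
bid=104 ask=-
bid=98 ask=-
bid=- ask=-
bid=103 ask=-

Derivation:
After op 1 [order #1] limit_buy(price=99, qty=1): fills=none; bids=[#1:1@99] asks=[-]
After op 2 [order #2] limit_sell(price=103, qty=3): fills=none; bids=[#1:1@99] asks=[#2:3@103]
After op 3 [order #3] limit_buy(price=102, qty=1): fills=none; bids=[#3:1@102 #1:1@99] asks=[#2:3@103]
After op 4 [order #4] limit_buy(price=98, qty=3): fills=none; bids=[#3:1@102 #1:1@99 #4:3@98] asks=[#2:3@103]
After op 5 [order #5] limit_buy(price=104, qty=8): fills=#5x#2:3@103; bids=[#5:5@104 #3:1@102 #1:1@99 #4:3@98] asks=[-]
After op 6 [order #6] limit_sell(price=98, qty=9): fills=#5x#6:5@104 #3x#6:1@102 #1x#6:1@99 #4x#6:2@98; bids=[#4:1@98] asks=[-]
After op 7 [order #7] market_sell(qty=8): fills=#4x#7:1@98; bids=[-] asks=[-]
After op 8 [order #8] limit_buy(price=103, qty=5): fills=none; bids=[#8:5@103] asks=[-]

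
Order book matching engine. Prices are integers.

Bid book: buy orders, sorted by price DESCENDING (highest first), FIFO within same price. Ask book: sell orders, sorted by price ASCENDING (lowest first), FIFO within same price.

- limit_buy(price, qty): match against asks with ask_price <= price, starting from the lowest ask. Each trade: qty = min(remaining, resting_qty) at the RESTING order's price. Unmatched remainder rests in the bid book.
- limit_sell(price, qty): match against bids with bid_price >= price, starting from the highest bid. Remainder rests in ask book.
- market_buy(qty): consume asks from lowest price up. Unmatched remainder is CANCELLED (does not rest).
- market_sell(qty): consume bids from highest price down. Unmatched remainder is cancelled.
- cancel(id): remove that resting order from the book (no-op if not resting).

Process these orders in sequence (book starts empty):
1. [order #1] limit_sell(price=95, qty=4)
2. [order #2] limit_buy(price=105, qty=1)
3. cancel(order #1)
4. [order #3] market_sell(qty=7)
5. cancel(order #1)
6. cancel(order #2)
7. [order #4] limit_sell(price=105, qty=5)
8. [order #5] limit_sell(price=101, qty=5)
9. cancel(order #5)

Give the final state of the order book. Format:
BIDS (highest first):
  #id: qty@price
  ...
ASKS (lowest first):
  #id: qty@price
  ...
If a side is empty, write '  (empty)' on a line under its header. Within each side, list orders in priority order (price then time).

After op 1 [order #1] limit_sell(price=95, qty=4): fills=none; bids=[-] asks=[#1:4@95]
After op 2 [order #2] limit_buy(price=105, qty=1): fills=#2x#1:1@95; bids=[-] asks=[#1:3@95]
After op 3 cancel(order #1): fills=none; bids=[-] asks=[-]
After op 4 [order #3] market_sell(qty=7): fills=none; bids=[-] asks=[-]
After op 5 cancel(order #1): fills=none; bids=[-] asks=[-]
After op 6 cancel(order #2): fills=none; bids=[-] asks=[-]
After op 7 [order #4] limit_sell(price=105, qty=5): fills=none; bids=[-] asks=[#4:5@105]
After op 8 [order #5] limit_sell(price=101, qty=5): fills=none; bids=[-] asks=[#5:5@101 #4:5@105]
After op 9 cancel(order #5): fills=none; bids=[-] asks=[#4:5@105]

Answer: BIDS (highest first):
  (empty)
ASKS (lowest first):
  #4: 5@105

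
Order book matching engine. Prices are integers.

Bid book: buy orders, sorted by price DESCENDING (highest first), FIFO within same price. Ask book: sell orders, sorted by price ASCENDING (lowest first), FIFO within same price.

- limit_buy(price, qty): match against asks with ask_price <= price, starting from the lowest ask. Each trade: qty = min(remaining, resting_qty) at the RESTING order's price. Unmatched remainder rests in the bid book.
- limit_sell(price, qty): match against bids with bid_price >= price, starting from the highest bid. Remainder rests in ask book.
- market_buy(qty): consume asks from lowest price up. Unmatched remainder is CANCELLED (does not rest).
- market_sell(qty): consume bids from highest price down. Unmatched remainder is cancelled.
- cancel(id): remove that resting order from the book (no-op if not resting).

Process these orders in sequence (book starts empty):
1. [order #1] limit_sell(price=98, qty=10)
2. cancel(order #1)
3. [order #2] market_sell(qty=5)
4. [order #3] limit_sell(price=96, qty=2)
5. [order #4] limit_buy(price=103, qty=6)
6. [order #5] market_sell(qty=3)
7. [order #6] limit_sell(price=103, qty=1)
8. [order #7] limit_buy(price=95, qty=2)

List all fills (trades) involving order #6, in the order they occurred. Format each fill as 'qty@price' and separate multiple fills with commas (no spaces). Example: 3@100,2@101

After op 1 [order #1] limit_sell(price=98, qty=10): fills=none; bids=[-] asks=[#1:10@98]
After op 2 cancel(order #1): fills=none; bids=[-] asks=[-]
After op 3 [order #2] market_sell(qty=5): fills=none; bids=[-] asks=[-]
After op 4 [order #3] limit_sell(price=96, qty=2): fills=none; bids=[-] asks=[#3:2@96]
After op 5 [order #4] limit_buy(price=103, qty=6): fills=#4x#3:2@96; bids=[#4:4@103] asks=[-]
After op 6 [order #5] market_sell(qty=3): fills=#4x#5:3@103; bids=[#4:1@103] asks=[-]
After op 7 [order #6] limit_sell(price=103, qty=1): fills=#4x#6:1@103; bids=[-] asks=[-]
After op 8 [order #7] limit_buy(price=95, qty=2): fills=none; bids=[#7:2@95] asks=[-]

Answer: 1@103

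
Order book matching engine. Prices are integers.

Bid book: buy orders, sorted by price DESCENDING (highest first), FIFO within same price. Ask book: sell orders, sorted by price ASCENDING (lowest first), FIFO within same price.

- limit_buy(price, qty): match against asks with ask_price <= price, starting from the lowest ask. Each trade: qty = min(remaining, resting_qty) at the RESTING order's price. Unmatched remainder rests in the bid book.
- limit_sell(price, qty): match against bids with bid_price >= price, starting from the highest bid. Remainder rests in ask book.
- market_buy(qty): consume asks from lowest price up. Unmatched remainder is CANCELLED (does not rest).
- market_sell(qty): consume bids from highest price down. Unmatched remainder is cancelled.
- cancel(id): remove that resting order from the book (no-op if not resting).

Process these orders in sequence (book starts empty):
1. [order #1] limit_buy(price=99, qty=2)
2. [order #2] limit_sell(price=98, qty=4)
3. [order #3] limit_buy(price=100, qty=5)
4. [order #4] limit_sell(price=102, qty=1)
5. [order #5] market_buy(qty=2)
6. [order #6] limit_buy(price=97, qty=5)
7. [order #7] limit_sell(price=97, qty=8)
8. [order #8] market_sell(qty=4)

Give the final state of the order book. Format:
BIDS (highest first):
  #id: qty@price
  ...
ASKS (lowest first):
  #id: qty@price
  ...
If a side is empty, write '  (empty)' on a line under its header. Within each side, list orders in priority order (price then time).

After op 1 [order #1] limit_buy(price=99, qty=2): fills=none; bids=[#1:2@99] asks=[-]
After op 2 [order #2] limit_sell(price=98, qty=4): fills=#1x#2:2@99; bids=[-] asks=[#2:2@98]
After op 3 [order #3] limit_buy(price=100, qty=5): fills=#3x#2:2@98; bids=[#3:3@100] asks=[-]
After op 4 [order #4] limit_sell(price=102, qty=1): fills=none; bids=[#3:3@100] asks=[#4:1@102]
After op 5 [order #5] market_buy(qty=2): fills=#5x#4:1@102; bids=[#3:3@100] asks=[-]
After op 6 [order #6] limit_buy(price=97, qty=5): fills=none; bids=[#3:3@100 #6:5@97] asks=[-]
After op 7 [order #7] limit_sell(price=97, qty=8): fills=#3x#7:3@100 #6x#7:5@97; bids=[-] asks=[-]
After op 8 [order #8] market_sell(qty=4): fills=none; bids=[-] asks=[-]

Answer: BIDS (highest first):
  (empty)
ASKS (lowest first):
  (empty)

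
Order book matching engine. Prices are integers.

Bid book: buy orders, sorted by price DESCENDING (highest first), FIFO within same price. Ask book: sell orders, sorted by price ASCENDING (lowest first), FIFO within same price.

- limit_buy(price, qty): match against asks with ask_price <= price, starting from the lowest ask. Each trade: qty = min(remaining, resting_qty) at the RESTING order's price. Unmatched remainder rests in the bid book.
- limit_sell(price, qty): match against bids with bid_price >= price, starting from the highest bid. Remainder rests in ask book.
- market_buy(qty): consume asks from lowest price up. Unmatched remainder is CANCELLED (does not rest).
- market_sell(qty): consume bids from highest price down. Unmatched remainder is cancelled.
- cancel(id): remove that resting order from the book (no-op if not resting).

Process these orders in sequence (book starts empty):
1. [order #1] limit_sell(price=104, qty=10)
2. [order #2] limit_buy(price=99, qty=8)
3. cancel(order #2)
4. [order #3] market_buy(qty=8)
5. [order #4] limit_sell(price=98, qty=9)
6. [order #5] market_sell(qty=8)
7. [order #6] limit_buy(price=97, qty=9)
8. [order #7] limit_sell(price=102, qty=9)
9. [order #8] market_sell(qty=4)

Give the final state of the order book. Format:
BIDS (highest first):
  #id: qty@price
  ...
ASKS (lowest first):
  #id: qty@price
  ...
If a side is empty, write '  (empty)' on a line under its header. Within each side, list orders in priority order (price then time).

After op 1 [order #1] limit_sell(price=104, qty=10): fills=none; bids=[-] asks=[#1:10@104]
After op 2 [order #2] limit_buy(price=99, qty=8): fills=none; bids=[#2:8@99] asks=[#1:10@104]
After op 3 cancel(order #2): fills=none; bids=[-] asks=[#1:10@104]
After op 4 [order #3] market_buy(qty=8): fills=#3x#1:8@104; bids=[-] asks=[#1:2@104]
After op 5 [order #4] limit_sell(price=98, qty=9): fills=none; bids=[-] asks=[#4:9@98 #1:2@104]
After op 6 [order #5] market_sell(qty=8): fills=none; bids=[-] asks=[#4:9@98 #1:2@104]
After op 7 [order #6] limit_buy(price=97, qty=9): fills=none; bids=[#6:9@97] asks=[#4:9@98 #1:2@104]
After op 8 [order #7] limit_sell(price=102, qty=9): fills=none; bids=[#6:9@97] asks=[#4:9@98 #7:9@102 #1:2@104]
After op 9 [order #8] market_sell(qty=4): fills=#6x#8:4@97; bids=[#6:5@97] asks=[#4:9@98 #7:9@102 #1:2@104]

Answer: BIDS (highest first):
  #6: 5@97
ASKS (lowest first):
  #4: 9@98
  #7: 9@102
  #1: 2@104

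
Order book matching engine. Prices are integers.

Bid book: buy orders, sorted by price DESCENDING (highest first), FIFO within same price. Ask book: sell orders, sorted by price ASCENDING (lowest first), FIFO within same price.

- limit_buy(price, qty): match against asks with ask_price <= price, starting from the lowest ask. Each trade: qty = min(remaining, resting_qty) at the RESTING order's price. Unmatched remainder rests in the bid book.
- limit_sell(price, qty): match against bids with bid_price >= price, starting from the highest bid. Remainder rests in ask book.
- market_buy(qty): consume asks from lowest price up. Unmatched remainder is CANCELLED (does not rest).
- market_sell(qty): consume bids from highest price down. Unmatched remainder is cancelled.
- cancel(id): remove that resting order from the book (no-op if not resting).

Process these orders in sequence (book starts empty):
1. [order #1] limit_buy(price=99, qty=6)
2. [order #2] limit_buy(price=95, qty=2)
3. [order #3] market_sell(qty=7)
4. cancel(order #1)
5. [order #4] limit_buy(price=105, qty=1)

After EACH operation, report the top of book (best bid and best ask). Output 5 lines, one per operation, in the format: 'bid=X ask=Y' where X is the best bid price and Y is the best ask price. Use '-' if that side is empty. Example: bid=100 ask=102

After op 1 [order #1] limit_buy(price=99, qty=6): fills=none; bids=[#1:6@99] asks=[-]
After op 2 [order #2] limit_buy(price=95, qty=2): fills=none; bids=[#1:6@99 #2:2@95] asks=[-]
After op 3 [order #3] market_sell(qty=7): fills=#1x#3:6@99 #2x#3:1@95; bids=[#2:1@95] asks=[-]
After op 4 cancel(order #1): fills=none; bids=[#2:1@95] asks=[-]
After op 5 [order #4] limit_buy(price=105, qty=1): fills=none; bids=[#4:1@105 #2:1@95] asks=[-]

Answer: bid=99 ask=-
bid=99 ask=-
bid=95 ask=-
bid=95 ask=-
bid=105 ask=-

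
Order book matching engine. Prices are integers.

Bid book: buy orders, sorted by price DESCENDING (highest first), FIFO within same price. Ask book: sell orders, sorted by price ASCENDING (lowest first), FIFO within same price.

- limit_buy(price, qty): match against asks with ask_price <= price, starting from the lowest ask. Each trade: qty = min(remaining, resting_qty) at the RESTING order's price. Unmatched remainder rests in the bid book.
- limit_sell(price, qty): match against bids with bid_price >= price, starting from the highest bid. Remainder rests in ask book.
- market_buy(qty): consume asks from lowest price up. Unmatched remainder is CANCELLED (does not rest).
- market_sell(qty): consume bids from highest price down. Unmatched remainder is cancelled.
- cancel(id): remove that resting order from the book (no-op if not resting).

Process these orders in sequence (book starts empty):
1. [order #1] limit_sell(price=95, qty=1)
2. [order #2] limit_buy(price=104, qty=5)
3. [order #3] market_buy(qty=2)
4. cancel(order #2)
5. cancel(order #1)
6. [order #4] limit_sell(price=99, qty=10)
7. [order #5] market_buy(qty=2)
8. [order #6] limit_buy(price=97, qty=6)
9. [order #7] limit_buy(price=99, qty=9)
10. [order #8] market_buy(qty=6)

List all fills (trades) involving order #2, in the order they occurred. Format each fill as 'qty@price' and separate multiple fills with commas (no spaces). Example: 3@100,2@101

After op 1 [order #1] limit_sell(price=95, qty=1): fills=none; bids=[-] asks=[#1:1@95]
After op 2 [order #2] limit_buy(price=104, qty=5): fills=#2x#1:1@95; bids=[#2:4@104] asks=[-]
After op 3 [order #3] market_buy(qty=2): fills=none; bids=[#2:4@104] asks=[-]
After op 4 cancel(order #2): fills=none; bids=[-] asks=[-]
After op 5 cancel(order #1): fills=none; bids=[-] asks=[-]
After op 6 [order #4] limit_sell(price=99, qty=10): fills=none; bids=[-] asks=[#4:10@99]
After op 7 [order #5] market_buy(qty=2): fills=#5x#4:2@99; bids=[-] asks=[#4:8@99]
After op 8 [order #6] limit_buy(price=97, qty=6): fills=none; bids=[#6:6@97] asks=[#4:8@99]
After op 9 [order #7] limit_buy(price=99, qty=9): fills=#7x#4:8@99; bids=[#7:1@99 #6:6@97] asks=[-]
After op 10 [order #8] market_buy(qty=6): fills=none; bids=[#7:1@99 #6:6@97] asks=[-]

Answer: 1@95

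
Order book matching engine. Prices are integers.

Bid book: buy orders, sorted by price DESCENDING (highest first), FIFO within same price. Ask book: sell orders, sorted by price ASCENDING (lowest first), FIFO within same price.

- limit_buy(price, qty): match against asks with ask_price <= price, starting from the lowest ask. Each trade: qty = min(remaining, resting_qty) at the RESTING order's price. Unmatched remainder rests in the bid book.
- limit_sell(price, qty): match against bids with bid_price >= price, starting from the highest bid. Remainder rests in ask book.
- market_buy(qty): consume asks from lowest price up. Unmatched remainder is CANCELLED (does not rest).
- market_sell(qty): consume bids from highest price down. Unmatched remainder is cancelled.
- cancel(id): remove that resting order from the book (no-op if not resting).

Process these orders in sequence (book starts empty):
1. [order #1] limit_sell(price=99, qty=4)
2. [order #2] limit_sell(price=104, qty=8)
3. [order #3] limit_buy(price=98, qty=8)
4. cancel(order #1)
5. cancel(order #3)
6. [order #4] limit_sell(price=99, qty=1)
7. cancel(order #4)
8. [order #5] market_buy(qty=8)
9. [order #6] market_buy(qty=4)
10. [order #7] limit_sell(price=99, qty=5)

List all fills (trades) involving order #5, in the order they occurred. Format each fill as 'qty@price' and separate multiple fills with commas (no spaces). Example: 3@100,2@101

After op 1 [order #1] limit_sell(price=99, qty=4): fills=none; bids=[-] asks=[#1:4@99]
After op 2 [order #2] limit_sell(price=104, qty=8): fills=none; bids=[-] asks=[#1:4@99 #2:8@104]
After op 3 [order #3] limit_buy(price=98, qty=8): fills=none; bids=[#3:8@98] asks=[#1:4@99 #2:8@104]
After op 4 cancel(order #1): fills=none; bids=[#3:8@98] asks=[#2:8@104]
After op 5 cancel(order #3): fills=none; bids=[-] asks=[#2:8@104]
After op 6 [order #4] limit_sell(price=99, qty=1): fills=none; bids=[-] asks=[#4:1@99 #2:8@104]
After op 7 cancel(order #4): fills=none; bids=[-] asks=[#2:8@104]
After op 8 [order #5] market_buy(qty=8): fills=#5x#2:8@104; bids=[-] asks=[-]
After op 9 [order #6] market_buy(qty=4): fills=none; bids=[-] asks=[-]
After op 10 [order #7] limit_sell(price=99, qty=5): fills=none; bids=[-] asks=[#7:5@99]

Answer: 8@104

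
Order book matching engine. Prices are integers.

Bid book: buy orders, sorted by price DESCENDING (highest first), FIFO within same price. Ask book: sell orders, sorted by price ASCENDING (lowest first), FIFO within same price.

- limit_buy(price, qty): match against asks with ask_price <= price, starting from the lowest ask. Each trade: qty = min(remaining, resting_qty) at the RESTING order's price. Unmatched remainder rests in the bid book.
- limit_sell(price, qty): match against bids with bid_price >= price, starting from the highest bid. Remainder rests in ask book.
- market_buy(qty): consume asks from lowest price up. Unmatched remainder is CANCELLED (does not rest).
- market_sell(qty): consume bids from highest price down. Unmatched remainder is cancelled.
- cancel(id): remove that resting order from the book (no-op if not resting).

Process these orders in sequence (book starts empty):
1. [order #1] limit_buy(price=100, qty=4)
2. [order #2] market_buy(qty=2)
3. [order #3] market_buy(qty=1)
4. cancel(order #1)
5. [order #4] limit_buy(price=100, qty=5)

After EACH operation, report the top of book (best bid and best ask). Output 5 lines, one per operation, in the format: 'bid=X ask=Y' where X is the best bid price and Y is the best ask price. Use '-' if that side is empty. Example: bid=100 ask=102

Answer: bid=100 ask=-
bid=100 ask=-
bid=100 ask=-
bid=- ask=-
bid=100 ask=-

Derivation:
After op 1 [order #1] limit_buy(price=100, qty=4): fills=none; bids=[#1:4@100] asks=[-]
After op 2 [order #2] market_buy(qty=2): fills=none; bids=[#1:4@100] asks=[-]
After op 3 [order #3] market_buy(qty=1): fills=none; bids=[#1:4@100] asks=[-]
After op 4 cancel(order #1): fills=none; bids=[-] asks=[-]
After op 5 [order #4] limit_buy(price=100, qty=5): fills=none; bids=[#4:5@100] asks=[-]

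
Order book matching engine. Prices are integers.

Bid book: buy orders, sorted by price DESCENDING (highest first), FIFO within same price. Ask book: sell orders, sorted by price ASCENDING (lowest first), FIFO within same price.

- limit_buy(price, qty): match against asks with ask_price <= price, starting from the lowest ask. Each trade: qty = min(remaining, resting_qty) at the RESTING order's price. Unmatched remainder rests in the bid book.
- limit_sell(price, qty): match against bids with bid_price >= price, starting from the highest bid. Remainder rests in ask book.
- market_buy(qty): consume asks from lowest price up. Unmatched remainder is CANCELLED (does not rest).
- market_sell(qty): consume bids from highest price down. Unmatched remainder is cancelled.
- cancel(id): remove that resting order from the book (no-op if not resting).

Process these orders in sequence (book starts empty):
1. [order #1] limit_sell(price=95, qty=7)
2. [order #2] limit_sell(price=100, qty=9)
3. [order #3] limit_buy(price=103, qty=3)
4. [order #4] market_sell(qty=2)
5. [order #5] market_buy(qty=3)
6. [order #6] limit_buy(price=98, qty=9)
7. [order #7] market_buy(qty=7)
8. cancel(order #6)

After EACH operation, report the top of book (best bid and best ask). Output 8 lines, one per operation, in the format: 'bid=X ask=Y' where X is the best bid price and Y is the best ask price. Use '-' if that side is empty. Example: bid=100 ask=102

After op 1 [order #1] limit_sell(price=95, qty=7): fills=none; bids=[-] asks=[#1:7@95]
After op 2 [order #2] limit_sell(price=100, qty=9): fills=none; bids=[-] asks=[#1:7@95 #2:9@100]
After op 3 [order #3] limit_buy(price=103, qty=3): fills=#3x#1:3@95; bids=[-] asks=[#1:4@95 #2:9@100]
After op 4 [order #4] market_sell(qty=2): fills=none; bids=[-] asks=[#1:4@95 #2:9@100]
After op 5 [order #5] market_buy(qty=3): fills=#5x#1:3@95; bids=[-] asks=[#1:1@95 #2:9@100]
After op 6 [order #6] limit_buy(price=98, qty=9): fills=#6x#1:1@95; bids=[#6:8@98] asks=[#2:9@100]
After op 7 [order #7] market_buy(qty=7): fills=#7x#2:7@100; bids=[#6:8@98] asks=[#2:2@100]
After op 8 cancel(order #6): fills=none; bids=[-] asks=[#2:2@100]

Answer: bid=- ask=95
bid=- ask=95
bid=- ask=95
bid=- ask=95
bid=- ask=95
bid=98 ask=100
bid=98 ask=100
bid=- ask=100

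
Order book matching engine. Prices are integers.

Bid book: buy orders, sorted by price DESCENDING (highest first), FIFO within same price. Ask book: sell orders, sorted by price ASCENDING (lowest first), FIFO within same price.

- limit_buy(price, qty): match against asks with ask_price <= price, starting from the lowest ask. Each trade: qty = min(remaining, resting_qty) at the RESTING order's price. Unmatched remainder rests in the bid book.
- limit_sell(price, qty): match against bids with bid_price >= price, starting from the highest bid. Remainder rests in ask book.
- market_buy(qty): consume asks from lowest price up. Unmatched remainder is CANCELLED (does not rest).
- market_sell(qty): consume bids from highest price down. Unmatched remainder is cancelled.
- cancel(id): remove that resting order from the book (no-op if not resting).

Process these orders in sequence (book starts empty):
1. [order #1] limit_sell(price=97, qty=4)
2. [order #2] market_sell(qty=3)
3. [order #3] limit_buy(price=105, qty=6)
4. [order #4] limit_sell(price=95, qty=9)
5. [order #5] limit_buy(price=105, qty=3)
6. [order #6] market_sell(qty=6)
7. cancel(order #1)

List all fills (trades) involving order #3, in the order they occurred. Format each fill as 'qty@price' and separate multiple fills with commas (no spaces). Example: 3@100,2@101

After op 1 [order #1] limit_sell(price=97, qty=4): fills=none; bids=[-] asks=[#1:4@97]
After op 2 [order #2] market_sell(qty=3): fills=none; bids=[-] asks=[#1:4@97]
After op 3 [order #3] limit_buy(price=105, qty=6): fills=#3x#1:4@97; bids=[#3:2@105] asks=[-]
After op 4 [order #4] limit_sell(price=95, qty=9): fills=#3x#4:2@105; bids=[-] asks=[#4:7@95]
After op 5 [order #5] limit_buy(price=105, qty=3): fills=#5x#4:3@95; bids=[-] asks=[#4:4@95]
After op 6 [order #6] market_sell(qty=6): fills=none; bids=[-] asks=[#4:4@95]
After op 7 cancel(order #1): fills=none; bids=[-] asks=[#4:4@95]

Answer: 4@97,2@105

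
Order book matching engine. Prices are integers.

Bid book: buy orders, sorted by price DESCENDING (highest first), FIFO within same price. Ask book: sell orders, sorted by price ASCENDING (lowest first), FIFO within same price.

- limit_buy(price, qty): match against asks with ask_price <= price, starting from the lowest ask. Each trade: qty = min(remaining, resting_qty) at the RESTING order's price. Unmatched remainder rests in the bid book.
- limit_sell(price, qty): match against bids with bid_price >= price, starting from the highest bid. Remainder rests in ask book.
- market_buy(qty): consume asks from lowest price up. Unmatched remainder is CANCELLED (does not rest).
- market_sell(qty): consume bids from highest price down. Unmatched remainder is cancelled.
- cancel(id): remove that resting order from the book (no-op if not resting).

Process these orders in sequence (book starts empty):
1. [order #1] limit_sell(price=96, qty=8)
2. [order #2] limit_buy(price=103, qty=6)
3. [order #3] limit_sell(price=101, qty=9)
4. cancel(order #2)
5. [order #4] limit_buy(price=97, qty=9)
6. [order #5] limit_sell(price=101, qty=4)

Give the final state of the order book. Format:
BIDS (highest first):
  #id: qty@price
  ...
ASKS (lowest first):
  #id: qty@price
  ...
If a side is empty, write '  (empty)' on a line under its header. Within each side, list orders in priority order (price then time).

Answer: BIDS (highest first):
  #4: 7@97
ASKS (lowest first):
  #3: 9@101
  #5: 4@101

Derivation:
After op 1 [order #1] limit_sell(price=96, qty=8): fills=none; bids=[-] asks=[#1:8@96]
After op 2 [order #2] limit_buy(price=103, qty=6): fills=#2x#1:6@96; bids=[-] asks=[#1:2@96]
After op 3 [order #3] limit_sell(price=101, qty=9): fills=none; bids=[-] asks=[#1:2@96 #3:9@101]
After op 4 cancel(order #2): fills=none; bids=[-] asks=[#1:2@96 #3:9@101]
After op 5 [order #4] limit_buy(price=97, qty=9): fills=#4x#1:2@96; bids=[#4:7@97] asks=[#3:9@101]
After op 6 [order #5] limit_sell(price=101, qty=4): fills=none; bids=[#4:7@97] asks=[#3:9@101 #5:4@101]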